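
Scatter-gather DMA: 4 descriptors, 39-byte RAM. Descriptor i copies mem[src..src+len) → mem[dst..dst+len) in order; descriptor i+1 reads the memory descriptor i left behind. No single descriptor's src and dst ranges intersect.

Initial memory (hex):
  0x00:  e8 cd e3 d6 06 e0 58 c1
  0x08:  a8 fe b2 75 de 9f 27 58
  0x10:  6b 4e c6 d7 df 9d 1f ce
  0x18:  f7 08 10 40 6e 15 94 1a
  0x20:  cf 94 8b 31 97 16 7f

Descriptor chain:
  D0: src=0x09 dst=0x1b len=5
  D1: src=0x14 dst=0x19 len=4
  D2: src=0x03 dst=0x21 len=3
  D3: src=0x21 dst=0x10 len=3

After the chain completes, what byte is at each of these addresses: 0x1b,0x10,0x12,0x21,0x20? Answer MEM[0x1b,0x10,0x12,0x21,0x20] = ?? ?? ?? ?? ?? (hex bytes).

MEM[0x1b,0x10,0x12,0x21,0x20] = 1f d6 e0 d6 cf

[0] 0x09->0x1b len=5 : fe b2 75 de 9f
[1] 0x14->0x19 len=4 : df 9d 1f ce
[2] 0x03->0x21 len=3 : d6 06 e0
[3] 0x21->0x10 len=3 : d6 06 e0
query mem[0x1b]=0x1f, mem[0x10]=0xd6, mem[0x12]=0xe0, mem[0x21]=0xd6, mem[0x20]=0xcf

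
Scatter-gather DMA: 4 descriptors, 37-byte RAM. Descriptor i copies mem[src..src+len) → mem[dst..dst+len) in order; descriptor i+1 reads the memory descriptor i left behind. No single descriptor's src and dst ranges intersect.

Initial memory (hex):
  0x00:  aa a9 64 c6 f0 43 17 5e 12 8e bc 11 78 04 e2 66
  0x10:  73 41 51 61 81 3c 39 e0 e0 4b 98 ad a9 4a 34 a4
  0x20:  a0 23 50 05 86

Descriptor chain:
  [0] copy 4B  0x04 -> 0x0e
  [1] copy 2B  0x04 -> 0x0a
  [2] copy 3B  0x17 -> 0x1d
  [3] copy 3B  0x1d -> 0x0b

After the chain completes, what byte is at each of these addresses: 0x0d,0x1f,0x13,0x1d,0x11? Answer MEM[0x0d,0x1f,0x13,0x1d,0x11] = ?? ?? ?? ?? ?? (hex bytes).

MEM[0x0d,0x1f,0x13,0x1d,0x11] = 4b 4b 61 e0 5e

#0 dst[0x0e+4] := {0xf0,0x43,0x17,0x5e}
#1 dst[0x0a+2] := {0xf0,0x43}
#2 dst[0x1d+3] := {0xe0,0xe0,0x4b}
#3 dst[0x0b+3] := {0xe0,0xe0,0x4b}
query mem[0x0d]=0x4b, mem[0x1f]=0x4b, mem[0x13]=0x61, mem[0x1d]=0xe0, mem[0x11]=0x5e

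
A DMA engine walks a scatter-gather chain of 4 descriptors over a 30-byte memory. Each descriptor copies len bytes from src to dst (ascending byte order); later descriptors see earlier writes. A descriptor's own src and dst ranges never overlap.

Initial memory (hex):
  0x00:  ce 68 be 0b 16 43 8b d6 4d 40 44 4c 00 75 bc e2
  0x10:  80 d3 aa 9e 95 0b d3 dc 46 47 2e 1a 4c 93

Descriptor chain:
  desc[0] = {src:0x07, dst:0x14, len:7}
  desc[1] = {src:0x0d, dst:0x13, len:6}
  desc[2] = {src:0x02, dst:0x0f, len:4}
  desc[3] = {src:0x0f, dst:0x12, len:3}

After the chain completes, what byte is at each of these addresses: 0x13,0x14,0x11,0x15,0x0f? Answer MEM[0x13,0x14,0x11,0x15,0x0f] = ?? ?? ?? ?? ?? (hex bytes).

MEM[0x13,0x14,0x11,0x15,0x0f] = 0b 16 16 e2 be

  after D0: wrote 7B at 0x14 = d64d40444c0075
  after D1: wrote 6B at 0x13 = 75bce280d3aa
  after D2: wrote 4B at 0x0f = be0b1643
  after D3: wrote 3B at 0x12 = be0b16
query mem[0x13]=0x0b, mem[0x14]=0x16, mem[0x11]=0x16, mem[0x15]=0xe2, mem[0x0f]=0xbe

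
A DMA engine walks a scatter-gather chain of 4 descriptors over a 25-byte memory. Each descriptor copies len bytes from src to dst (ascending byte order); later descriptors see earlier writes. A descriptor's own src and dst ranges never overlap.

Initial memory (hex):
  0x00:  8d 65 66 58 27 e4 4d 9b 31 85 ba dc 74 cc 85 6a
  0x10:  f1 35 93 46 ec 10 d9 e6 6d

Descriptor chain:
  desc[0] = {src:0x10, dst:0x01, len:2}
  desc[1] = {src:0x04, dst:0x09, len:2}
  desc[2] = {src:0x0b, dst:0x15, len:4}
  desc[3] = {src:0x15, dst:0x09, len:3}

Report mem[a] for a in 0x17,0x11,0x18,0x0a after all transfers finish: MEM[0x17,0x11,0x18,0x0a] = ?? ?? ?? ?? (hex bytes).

MEM[0x17,0x11,0x18,0x0a] = cc 35 85 74

#0 dst[0x01+2] := {0xf1,0x35}
#1 dst[0x09+2] := {0x27,0xe4}
#2 dst[0x15+4] := {0xdc,0x74,0xcc,0x85}
#3 dst[0x09+3] := {0xdc,0x74,0xcc}
query mem[0x17]=0xcc, mem[0x11]=0x35, mem[0x18]=0x85, mem[0x0a]=0x74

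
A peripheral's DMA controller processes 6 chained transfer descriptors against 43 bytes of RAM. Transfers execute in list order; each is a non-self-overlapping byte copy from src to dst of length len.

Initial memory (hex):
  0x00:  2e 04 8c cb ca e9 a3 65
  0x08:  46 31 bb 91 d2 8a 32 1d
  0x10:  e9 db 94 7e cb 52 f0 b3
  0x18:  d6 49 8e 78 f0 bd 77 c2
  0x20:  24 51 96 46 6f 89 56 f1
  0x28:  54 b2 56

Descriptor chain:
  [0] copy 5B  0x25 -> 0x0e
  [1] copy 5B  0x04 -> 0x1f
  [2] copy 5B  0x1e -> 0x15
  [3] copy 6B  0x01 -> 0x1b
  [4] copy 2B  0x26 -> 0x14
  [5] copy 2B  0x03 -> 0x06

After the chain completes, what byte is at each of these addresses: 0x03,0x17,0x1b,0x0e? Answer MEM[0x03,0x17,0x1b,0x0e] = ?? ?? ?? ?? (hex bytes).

MEM[0x03,0x17,0x1b,0x0e] = cb e9 04 89

[0] 0x25->0x0e len=5 : 89 56 f1 54 b2
[1] 0x04->0x1f len=5 : ca e9 a3 65 46
[2] 0x1e->0x15 len=5 : 77 ca e9 a3 65
[3] 0x01->0x1b len=6 : 04 8c cb ca e9 a3
[4] 0x26->0x14 len=2 : 56 f1
[5] 0x03->0x06 len=2 : cb ca
query mem[0x03]=0xcb, mem[0x17]=0xe9, mem[0x1b]=0x04, mem[0x0e]=0x89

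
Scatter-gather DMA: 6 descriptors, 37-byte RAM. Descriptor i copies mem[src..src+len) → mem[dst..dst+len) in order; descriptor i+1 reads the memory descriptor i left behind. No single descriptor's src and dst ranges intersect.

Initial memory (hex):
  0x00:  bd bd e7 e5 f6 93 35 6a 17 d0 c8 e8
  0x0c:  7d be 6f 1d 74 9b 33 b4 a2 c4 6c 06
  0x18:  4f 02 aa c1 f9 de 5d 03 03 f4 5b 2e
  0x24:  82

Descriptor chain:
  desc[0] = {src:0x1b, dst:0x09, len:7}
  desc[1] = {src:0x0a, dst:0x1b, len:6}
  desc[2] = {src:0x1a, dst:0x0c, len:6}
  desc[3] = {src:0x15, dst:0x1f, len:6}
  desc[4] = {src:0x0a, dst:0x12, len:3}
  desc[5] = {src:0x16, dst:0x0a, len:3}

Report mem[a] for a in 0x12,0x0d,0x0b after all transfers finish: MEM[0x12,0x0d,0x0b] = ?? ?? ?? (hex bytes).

[0] 0x1b->0x09 len=7 : c1 f9 de 5d 03 03 f4
[1] 0x0a->0x1b len=6 : f9 de 5d 03 03 f4
[2] 0x1a->0x0c len=6 : aa f9 de 5d 03 03
[3] 0x15->0x1f len=6 : c4 6c 06 4f 02 aa
[4] 0x0a->0x12 len=3 : f9 de aa
[5] 0x16->0x0a len=3 : 6c 06 4f
query mem[0x12]=0xf9, mem[0x0d]=0xf9, mem[0x0b]=0x06

MEM[0x12,0x0d,0x0b] = f9 f9 06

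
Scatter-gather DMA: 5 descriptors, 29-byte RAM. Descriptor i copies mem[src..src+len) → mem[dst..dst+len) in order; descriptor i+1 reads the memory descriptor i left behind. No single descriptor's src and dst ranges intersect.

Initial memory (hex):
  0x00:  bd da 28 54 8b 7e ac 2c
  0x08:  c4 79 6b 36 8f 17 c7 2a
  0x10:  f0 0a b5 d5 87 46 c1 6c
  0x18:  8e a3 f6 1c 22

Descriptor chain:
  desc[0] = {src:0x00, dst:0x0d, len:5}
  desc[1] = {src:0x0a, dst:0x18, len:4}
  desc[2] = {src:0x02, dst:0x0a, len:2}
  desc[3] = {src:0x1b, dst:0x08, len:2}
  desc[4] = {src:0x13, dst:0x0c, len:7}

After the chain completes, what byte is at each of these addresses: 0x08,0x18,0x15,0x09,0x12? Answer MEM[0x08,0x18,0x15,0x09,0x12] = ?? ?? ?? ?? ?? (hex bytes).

MEM[0x08,0x18,0x15,0x09,0x12] = bd 6b 46 22 36

  after D0: wrote 5B at 0x0d = bdda28548b
  after D1: wrote 4B at 0x18 = 6b368fbd
  after D2: wrote 2B at 0x0a = 2854
  after D3: wrote 2B at 0x08 = bd22
  after D4: wrote 7B at 0x0c = d58746c16c6b36
query mem[0x08]=0xbd, mem[0x18]=0x6b, mem[0x15]=0x46, mem[0x09]=0x22, mem[0x12]=0x36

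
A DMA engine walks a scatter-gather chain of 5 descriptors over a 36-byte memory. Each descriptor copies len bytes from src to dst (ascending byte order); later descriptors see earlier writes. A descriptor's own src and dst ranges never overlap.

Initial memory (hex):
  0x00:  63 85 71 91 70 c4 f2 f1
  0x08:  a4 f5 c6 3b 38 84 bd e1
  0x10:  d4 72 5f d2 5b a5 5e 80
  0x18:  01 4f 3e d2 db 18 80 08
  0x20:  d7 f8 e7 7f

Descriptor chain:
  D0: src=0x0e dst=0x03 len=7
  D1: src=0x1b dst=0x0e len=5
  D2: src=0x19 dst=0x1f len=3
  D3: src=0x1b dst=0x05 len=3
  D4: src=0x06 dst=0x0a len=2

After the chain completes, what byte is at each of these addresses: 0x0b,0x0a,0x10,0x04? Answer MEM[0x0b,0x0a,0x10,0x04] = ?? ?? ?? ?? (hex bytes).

  after D0: wrote 7B at 0x03 = bde1d4725fd25b
  after D1: wrote 5B at 0x0e = d2db188008
  after D2: wrote 3B at 0x1f = 4f3ed2
  after D3: wrote 3B at 0x05 = d2db18
  after D4: wrote 2B at 0x0a = db18
query mem[0x0b]=0x18, mem[0x0a]=0xdb, mem[0x10]=0x18, mem[0x04]=0xe1

MEM[0x0b,0x0a,0x10,0x04] = 18 db 18 e1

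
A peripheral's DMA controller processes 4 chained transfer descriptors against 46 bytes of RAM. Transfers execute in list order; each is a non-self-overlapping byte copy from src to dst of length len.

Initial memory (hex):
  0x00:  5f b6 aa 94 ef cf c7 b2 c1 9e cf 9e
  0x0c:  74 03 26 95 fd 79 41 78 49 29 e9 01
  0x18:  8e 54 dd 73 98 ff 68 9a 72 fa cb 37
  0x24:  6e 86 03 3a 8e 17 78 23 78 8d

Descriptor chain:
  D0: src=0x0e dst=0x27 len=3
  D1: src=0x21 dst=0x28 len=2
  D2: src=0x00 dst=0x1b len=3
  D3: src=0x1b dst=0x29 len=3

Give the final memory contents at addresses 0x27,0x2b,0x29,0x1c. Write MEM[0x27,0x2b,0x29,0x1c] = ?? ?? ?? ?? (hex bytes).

MEM[0x27,0x2b,0x29,0x1c] = 26 aa 5f b6

[0] 0x0e->0x27 len=3 : 26 95 fd
[1] 0x21->0x28 len=2 : fa cb
[2] 0x00->0x1b len=3 : 5f b6 aa
[3] 0x1b->0x29 len=3 : 5f b6 aa
query mem[0x27]=0x26, mem[0x2b]=0xaa, mem[0x29]=0x5f, mem[0x1c]=0xb6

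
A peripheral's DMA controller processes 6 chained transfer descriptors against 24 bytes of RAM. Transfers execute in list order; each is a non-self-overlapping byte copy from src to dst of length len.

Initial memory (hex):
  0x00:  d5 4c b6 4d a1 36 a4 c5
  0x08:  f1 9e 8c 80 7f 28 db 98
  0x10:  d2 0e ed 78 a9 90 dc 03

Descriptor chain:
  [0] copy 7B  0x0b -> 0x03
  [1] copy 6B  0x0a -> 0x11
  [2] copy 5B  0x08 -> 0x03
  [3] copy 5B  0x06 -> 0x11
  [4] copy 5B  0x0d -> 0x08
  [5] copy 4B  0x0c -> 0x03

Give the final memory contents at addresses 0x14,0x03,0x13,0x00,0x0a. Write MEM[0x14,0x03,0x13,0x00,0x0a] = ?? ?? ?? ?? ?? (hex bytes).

MEM[0x14,0x03,0x13,0x00,0x0a] = 0e 80 d2 d5 98

#0 dst[0x03+7] := {0x80,0x7f,0x28,0xdb,0x98,0xd2,0x0e}
#1 dst[0x11+6] := {0x8c,0x80,0x7f,0x28,0xdb,0x98}
#2 dst[0x03+5] := {0xd2,0x0e,0x8c,0x80,0x7f}
#3 dst[0x11+5] := {0x80,0x7f,0xd2,0x0e,0x8c}
#4 dst[0x08+5] := {0x28,0xdb,0x98,0xd2,0x80}
#5 dst[0x03+4] := {0x80,0x28,0xdb,0x98}
query mem[0x14]=0x0e, mem[0x03]=0x80, mem[0x13]=0xd2, mem[0x00]=0xd5, mem[0x0a]=0x98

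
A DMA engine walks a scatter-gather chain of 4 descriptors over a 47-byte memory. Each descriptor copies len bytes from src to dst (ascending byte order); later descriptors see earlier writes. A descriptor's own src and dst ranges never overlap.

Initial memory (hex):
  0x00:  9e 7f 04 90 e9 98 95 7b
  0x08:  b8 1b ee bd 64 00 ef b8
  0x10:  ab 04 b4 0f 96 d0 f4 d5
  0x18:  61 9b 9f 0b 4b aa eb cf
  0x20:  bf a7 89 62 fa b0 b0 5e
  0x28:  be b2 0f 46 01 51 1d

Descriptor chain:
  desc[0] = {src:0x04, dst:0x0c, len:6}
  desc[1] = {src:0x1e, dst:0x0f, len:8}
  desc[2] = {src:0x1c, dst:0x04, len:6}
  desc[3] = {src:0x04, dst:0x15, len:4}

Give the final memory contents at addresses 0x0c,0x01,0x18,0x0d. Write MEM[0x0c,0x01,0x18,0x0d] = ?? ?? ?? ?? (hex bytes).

MEM[0x0c,0x01,0x18,0x0d] = e9 7f cf 98

  after D0: wrote 6B at 0x0c = e998957bb81b
  after D1: wrote 8B at 0x0f = ebcfbfa78962fab0
  after D2: wrote 6B at 0x04 = 4baaebcfbfa7
  after D3: wrote 4B at 0x15 = 4baaebcf
query mem[0x0c]=0xe9, mem[0x01]=0x7f, mem[0x18]=0xcf, mem[0x0d]=0x98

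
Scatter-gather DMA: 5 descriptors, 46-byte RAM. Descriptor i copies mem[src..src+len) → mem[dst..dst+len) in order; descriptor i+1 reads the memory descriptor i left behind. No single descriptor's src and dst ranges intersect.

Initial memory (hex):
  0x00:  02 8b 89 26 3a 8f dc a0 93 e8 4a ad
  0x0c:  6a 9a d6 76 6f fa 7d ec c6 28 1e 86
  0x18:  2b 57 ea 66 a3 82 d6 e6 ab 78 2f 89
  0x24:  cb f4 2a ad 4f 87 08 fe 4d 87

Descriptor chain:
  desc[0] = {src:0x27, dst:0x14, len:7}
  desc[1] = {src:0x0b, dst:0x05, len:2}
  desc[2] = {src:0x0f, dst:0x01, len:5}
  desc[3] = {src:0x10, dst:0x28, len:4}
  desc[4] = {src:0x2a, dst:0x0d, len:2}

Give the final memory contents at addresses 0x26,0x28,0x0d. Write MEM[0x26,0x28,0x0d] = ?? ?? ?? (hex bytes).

MEM[0x26,0x28,0x0d] = 2a 6f 7d

#0 dst[0x14+7] := {0xad,0x4f,0x87,0x08,0xfe,0x4d,0x87}
#1 dst[0x05+2] := {0xad,0x6a}
#2 dst[0x01+5] := {0x76,0x6f,0xfa,0x7d,0xec}
#3 dst[0x28+4] := {0x6f,0xfa,0x7d,0xec}
#4 dst[0x0d+2] := {0x7d,0xec}
query mem[0x26]=0x2a, mem[0x28]=0x6f, mem[0x0d]=0x7d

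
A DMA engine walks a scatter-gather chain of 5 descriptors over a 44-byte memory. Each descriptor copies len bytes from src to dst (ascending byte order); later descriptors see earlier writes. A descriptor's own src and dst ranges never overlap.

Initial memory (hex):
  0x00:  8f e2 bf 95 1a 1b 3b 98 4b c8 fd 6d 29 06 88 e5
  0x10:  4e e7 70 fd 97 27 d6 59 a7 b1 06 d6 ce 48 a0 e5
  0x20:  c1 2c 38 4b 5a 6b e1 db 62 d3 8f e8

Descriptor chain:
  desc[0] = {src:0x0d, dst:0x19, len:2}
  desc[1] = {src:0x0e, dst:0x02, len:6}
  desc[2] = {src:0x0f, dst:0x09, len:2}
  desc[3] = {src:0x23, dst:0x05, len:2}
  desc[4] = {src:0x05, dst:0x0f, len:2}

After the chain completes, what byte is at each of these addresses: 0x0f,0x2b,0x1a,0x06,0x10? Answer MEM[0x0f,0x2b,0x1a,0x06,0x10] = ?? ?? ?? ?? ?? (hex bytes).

D0: mem[0x19..0x1a] <- [06 88]
D1: mem[0x02..0x07] <- [88 e5 4e e7 70 fd]
D2: mem[0x09..0x0a] <- [e5 4e]
D3: mem[0x05..0x06] <- [4b 5a]
D4: mem[0x0f..0x10] <- [4b 5a]
query mem[0x0f]=0x4b, mem[0x2b]=0xe8, mem[0x1a]=0x88, mem[0x06]=0x5a, mem[0x10]=0x5a

MEM[0x0f,0x2b,0x1a,0x06,0x10] = 4b e8 88 5a 5a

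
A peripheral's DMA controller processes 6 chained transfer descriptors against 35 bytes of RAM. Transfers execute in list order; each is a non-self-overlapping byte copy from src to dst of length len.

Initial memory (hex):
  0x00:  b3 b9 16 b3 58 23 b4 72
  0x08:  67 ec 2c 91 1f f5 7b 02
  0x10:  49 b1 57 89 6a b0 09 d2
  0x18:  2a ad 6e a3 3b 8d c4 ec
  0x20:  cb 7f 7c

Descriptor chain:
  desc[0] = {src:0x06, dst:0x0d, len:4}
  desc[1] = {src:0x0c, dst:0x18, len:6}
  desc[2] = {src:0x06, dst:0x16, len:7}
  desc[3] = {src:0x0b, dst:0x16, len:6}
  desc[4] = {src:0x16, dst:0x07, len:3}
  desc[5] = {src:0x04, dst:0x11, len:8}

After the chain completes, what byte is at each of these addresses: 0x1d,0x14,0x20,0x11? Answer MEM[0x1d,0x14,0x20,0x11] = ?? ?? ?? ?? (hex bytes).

#0 dst[0x0d+4] := {0xb4,0x72,0x67,0xec}
#1 dst[0x18+6] := {0x1f,0xb4,0x72,0x67,0xec,0xb1}
#2 dst[0x16+7] := {0xb4,0x72,0x67,0xec,0x2c,0x91,0x1f}
#3 dst[0x16+6] := {0x91,0x1f,0xb4,0x72,0x67,0xec}
#4 dst[0x07+3] := {0x91,0x1f,0xb4}
#5 dst[0x11+8] := {0x58,0x23,0xb4,0x91,0x1f,0xb4,0x2c,0x91}
query mem[0x1d]=0xb1, mem[0x14]=0x91, mem[0x20]=0xcb, mem[0x11]=0x58

MEM[0x1d,0x14,0x20,0x11] = b1 91 cb 58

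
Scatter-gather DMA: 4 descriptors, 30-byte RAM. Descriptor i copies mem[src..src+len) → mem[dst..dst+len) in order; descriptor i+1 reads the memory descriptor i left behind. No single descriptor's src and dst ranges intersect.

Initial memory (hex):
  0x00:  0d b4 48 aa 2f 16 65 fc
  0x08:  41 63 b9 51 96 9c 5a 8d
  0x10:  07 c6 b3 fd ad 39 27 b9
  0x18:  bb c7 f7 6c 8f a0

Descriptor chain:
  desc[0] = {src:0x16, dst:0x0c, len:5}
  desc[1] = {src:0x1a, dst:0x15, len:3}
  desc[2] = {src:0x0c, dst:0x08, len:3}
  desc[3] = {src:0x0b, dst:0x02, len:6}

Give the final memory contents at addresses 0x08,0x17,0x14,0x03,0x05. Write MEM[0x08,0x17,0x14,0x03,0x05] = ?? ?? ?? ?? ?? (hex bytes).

D0: mem[0x0c..0x10] <- [27 b9 bb c7 f7]
D1: mem[0x15..0x17] <- [f7 6c 8f]
D2: mem[0x08..0x0a] <- [27 b9 bb]
D3: mem[0x02..0x07] <- [51 27 b9 bb c7 f7]
query mem[0x08]=0x27, mem[0x17]=0x8f, mem[0x14]=0xad, mem[0x03]=0x27, mem[0x05]=0xbb

MEM[0x08,0x17,0x14,0x03,0x05] = 27 8f ad 27 bb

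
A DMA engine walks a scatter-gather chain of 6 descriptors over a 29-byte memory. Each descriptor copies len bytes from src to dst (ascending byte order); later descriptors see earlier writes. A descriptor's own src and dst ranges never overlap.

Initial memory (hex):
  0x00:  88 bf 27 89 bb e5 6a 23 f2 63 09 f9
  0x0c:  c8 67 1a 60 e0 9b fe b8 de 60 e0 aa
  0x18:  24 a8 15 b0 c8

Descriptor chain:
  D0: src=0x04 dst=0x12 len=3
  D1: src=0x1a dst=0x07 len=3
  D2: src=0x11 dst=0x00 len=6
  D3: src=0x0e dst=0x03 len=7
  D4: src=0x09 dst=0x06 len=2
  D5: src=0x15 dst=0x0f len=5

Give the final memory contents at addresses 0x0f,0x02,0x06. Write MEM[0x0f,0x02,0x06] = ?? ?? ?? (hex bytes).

MEM[0x0f,0x02,0x06] = 60 e5 6a

D0: mem[0x12..0x14] <- [bb e5 6a]
D1: mem[0x07..0x09] <- [15 b0 c8]
D2: mem[0x00..0x05] <- [9b bb e5 6a 60 e0]
D3: mem[0x03..0x09] <- [1a 60 e0 9b bb e5 6a]
D4: mem[0x06..0x07] <- [6a 09]
D5: mem[0x0f..0x13] <- [60 e0 aa 24 a8]
query mem[0x0f]=0x60, mem[0x02]=0xe5, mem[0x06]=0x6a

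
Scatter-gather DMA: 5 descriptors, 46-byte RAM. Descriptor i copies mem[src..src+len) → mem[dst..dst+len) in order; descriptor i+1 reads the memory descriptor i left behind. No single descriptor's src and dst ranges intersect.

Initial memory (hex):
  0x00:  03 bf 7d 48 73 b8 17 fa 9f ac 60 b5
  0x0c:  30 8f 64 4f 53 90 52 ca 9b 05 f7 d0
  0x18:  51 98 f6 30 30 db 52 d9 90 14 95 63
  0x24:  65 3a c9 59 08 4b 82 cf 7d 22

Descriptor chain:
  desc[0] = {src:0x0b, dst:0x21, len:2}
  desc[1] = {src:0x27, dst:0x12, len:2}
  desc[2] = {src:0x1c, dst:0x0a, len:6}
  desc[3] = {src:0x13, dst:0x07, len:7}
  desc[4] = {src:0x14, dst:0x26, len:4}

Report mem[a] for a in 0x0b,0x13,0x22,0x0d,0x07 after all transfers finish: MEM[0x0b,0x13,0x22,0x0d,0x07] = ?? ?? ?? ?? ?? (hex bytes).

  after D0: wrote 2B at 0x21 = b530
  after D1: wrote 2B at 0x12 = 5908
  after D2: wrote 6B at 0x0a = 30db52d990b5
  after D3: wrote 7B at 0x07 = 089b05f7d05198
  after D4: wrote 4B at 0x26 = 9b05f7d0
query mem[0x0b]=0xd0, mem[0x13]=0x08, mem[0x22]=0x30, mem[0x0d]=0x98, mem[0x07]=0x08

MEM[0x0b,0x13,0x22,0x0d,0x07] = d0 08 30 98 08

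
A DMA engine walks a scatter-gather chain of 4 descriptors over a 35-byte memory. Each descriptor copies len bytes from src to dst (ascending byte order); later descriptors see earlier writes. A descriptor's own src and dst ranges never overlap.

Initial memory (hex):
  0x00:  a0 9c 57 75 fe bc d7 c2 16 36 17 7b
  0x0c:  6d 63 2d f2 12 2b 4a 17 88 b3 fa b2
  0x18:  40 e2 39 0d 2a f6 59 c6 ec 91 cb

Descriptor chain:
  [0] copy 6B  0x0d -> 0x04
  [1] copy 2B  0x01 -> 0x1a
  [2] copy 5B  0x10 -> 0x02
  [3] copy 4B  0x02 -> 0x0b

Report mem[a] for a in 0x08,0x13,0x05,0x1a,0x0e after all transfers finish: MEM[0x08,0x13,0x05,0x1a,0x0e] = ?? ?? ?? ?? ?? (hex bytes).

  after D0: wrote 6B at 0x04 = 632df2122b4a
  after D1: wrote 2B at 0x1a = 9c57
  after D2: wrote 5B at 0x02 = 122b4a1788
  after D3: wrote 4B at 0x0b = 122b4a17
query mem[0x08]=0x2b, mem[0x13]=0x17, mem[0x05]=0x17, mem[0x1a]=0x9c, mem[0x0e]=0x17

MEM[0x08,0x13,0x05,0x1a,0x0e] = 2b 17 17 9c 17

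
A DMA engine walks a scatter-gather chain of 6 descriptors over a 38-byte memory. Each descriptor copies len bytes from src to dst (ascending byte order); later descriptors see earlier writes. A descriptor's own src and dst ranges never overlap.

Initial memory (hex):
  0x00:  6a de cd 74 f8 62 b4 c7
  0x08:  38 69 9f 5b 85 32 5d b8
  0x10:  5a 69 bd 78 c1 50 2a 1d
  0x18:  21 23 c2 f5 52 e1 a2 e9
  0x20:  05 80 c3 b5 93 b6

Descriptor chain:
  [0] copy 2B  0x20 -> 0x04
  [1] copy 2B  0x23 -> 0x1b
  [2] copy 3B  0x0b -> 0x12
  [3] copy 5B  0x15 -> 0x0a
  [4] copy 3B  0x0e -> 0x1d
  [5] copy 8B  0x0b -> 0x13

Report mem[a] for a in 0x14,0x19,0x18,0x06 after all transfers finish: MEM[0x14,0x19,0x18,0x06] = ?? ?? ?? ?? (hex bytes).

MEM[0x14,0x19,0x18,0x06] = 1d 69 5a b4

[0] 0x20->0x04 len=2 : 05 80
[1] 0x23->0x1b len=2 : b5 93
[2] 0x0b->0x12 len=3 : 5b 85 32
[3] 0x15->0x0a len=5 : 50 2a 1d 21 23
[4] 0x0e->0x1d len=3 : 23 b8 5a
[5] 0x0b->0x13 len=8 : 2a 1d 21 23 b8 5a 69 5b
query mem[0x14]=0x1d, mem[0x19]=0x69, mem[0x18]=0x5a, mem[0x06]=0xb4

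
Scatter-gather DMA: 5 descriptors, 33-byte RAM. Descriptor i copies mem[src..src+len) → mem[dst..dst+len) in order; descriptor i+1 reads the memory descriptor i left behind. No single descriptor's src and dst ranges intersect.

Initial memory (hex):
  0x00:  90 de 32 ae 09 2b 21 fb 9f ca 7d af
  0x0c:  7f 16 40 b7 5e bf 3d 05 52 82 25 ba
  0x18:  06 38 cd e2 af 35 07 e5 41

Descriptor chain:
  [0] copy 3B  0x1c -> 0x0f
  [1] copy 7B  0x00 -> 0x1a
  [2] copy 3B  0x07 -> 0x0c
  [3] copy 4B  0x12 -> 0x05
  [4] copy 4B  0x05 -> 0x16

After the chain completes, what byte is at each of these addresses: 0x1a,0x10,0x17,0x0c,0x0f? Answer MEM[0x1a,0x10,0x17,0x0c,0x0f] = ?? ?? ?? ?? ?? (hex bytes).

  after D0: wrote 3B at 0x0f = af3507
  after D1: wrote 7B at 0x1a = 90de32ae092b21
  after D2: wrote 3B at 0x0c = fb9fca
  after D3: wrote 4B at 0x05 = 3d055282
  after D4: wrote 4B at 0x16 = 3d055282
query mem[0x1a]=0x90, mem[0x10]=0x35, mem[0x17]=0x05, mem[0x0c]=0xfb, mem[0x0f]=0xaf

MEM[0x1a,0x10,0x17,0x0c,0x0f] = 90 35 05 fb af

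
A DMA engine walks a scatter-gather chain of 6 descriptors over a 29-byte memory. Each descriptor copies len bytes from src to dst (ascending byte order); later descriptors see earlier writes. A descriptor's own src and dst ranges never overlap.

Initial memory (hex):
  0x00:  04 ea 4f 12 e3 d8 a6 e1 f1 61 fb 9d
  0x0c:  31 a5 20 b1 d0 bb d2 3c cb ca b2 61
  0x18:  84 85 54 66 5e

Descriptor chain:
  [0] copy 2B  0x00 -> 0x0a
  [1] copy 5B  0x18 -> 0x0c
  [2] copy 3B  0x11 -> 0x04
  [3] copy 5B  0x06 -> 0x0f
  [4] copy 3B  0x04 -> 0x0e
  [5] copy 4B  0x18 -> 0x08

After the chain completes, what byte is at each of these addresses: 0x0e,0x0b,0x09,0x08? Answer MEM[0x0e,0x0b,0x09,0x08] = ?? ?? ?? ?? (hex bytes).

  after D0: wrote 2B at 0x0a = 04ea
  after D1: wrote 5B at 0x0c = 848554665e
  after D2: wrote 3B at 0x04 = bbd23c
  after D3: wrote 5B at 0x0f = 3ce1f16104
  after D4: wrote 3B at 0x0e = bbd23c
  after D5: wrote 4B at 0x08 = 84855466
query mem[0x0e]=0xbb, mem[0x0b]=0x66, mem[0x09]=0x85, mem[0x08]=0x84

MEM[0x0e,0x0b,0x09,0x08] = bb 66 85 84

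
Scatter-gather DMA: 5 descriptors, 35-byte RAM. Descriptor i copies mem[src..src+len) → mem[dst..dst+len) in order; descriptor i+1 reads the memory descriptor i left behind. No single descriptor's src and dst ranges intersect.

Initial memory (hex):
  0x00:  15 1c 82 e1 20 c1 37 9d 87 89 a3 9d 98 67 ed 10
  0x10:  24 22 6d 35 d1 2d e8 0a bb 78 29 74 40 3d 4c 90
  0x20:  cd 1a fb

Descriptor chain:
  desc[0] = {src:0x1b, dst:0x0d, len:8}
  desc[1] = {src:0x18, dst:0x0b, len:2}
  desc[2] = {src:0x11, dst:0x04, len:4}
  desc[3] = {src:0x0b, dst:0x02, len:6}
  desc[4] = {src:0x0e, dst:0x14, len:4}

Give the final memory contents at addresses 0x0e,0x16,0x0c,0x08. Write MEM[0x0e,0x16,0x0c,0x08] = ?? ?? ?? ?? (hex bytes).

  after D0: wrote 8B at 0x0d = 74403d4c90cd1afb
  after D1: wrote 2B at 0x0b = bb78
  after D2: wrote 4B at 0x04 = 90cd1afb
  after D3: wrote 6B at 0x02 = bb7874403d4c
  after D4: wrote 4B at 0x14 = 403d4c90
query mem[0x0e]=0x40, mem[0x16]=0x4c, mem[0x0c]=0x78, mem[0x08]=0x87

MEM[0x0e,0x16,0x0c,0x08] = 40 4c 78 87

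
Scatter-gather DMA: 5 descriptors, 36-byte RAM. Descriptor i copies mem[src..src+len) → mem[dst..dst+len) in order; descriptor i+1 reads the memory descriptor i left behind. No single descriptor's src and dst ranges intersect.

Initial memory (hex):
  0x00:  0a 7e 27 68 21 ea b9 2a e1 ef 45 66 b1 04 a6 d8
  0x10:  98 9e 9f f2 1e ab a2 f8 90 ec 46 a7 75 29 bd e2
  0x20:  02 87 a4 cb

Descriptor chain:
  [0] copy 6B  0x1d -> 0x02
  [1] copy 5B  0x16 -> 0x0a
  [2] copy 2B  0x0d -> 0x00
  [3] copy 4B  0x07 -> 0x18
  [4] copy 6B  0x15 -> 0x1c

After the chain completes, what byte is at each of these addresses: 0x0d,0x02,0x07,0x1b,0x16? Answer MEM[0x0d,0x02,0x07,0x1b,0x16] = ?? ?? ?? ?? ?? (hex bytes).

D0: mem[0x02..0x07] <- [29 bd e2 02 87 a4]
D1: mem[0x0a..0x0e] <- [a2 f8 90 ec 46]
D2: mem[0x00..0x01] <- [ec 46]
D3: mem[0x18..0x1b] <- [a4 e1 ef a2]
D4: mem[0x1c..0x21] <- [ab a2 f8 a4 e1 ef]
query mem[0x0d]=0xec, mem[0x02]=0x29, mem[0x07]=0xa4, mem[0x1b]=0xa2, mem[0x16]=0xa2

MEM[0x0d,0x02,0x07,0x1b,0x16] = ec 29 a4 a2 a2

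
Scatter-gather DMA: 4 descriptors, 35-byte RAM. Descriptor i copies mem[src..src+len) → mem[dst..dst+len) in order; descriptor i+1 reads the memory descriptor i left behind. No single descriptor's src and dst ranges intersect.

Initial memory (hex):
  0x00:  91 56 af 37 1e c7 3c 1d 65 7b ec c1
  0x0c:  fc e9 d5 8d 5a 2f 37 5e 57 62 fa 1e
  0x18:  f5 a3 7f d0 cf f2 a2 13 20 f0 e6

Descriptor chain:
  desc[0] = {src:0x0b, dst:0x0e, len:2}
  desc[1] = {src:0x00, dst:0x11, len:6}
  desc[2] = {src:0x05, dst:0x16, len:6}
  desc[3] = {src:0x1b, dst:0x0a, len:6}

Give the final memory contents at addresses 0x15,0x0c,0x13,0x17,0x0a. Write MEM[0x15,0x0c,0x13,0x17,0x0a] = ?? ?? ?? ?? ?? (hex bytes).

#0 dst[0x0e+2] := {0xc1,0xfc}
#1 dst[0x11+6] := {0x91,0x56,0xaf,0x37,0x1e,0xc7}
#2 dst[0x16+6] := {0xc7,0x3c,0x1d,0x65,0x7b,0xec}
#3 dst[0x0a+6] := {0xec,0xcf,0xf2,0xa2,0x13,0x20}
query mem[0x15]=0x1e, mem[0x0c]=0xf2, mem[0x13]=0xaf, mem[0x17]=0x3c, mem[0x0a]=0xec

MEM[0x15,0x0c,0x13,0x17,0x0a] = 1e f2 af 3c ec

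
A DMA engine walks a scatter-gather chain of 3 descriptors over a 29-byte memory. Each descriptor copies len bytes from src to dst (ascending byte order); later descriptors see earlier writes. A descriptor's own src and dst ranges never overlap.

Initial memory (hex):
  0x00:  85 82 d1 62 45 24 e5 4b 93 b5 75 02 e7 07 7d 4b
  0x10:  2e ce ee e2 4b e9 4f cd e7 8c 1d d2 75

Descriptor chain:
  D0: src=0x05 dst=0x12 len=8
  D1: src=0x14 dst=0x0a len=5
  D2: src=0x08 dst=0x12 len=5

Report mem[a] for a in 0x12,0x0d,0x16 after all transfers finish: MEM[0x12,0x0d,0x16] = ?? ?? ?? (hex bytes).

MEM[0x12,0x0d,0x16] = 93 75 b5

#0 dst[0x12+8] := {0x24,0xe5,0x4b,0x93,0xb5,0x75,0x02,0xe7}
#1 dst[0x0a+5] := {0x4b,0x93,0xb5,0x75,0x02}
#2 dst[0x12+5] := {0x93,0xb5,0x4b,0x93,0xb5}
query mem[0x12]=0x93, mem[0x0d]=0x75, mem[0x16]=0xb5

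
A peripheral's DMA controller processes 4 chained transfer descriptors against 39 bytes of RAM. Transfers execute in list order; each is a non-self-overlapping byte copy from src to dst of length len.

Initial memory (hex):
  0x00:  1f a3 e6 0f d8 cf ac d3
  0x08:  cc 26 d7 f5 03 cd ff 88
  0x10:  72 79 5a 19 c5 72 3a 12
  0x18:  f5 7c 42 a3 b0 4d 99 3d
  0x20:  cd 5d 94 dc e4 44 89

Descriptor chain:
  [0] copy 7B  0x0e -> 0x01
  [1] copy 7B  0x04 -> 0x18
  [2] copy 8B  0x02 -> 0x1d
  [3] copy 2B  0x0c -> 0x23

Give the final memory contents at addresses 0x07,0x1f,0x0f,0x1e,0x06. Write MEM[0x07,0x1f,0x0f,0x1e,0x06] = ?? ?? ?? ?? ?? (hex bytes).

MEM[0x07,0x1f,0x0f,0x1e,0x06] = c5 79 88 72 19

[0] 0x0e->0x01 len=7 : ff 88 72 79 5a 19 c5
[1] 0x04->0x18 len=7 : 79 5a 19 c5 cc 26 d7
[2] 0x02->0x1d len=8 : 88 72 79 5a 19 c5 cc 26
[3] 0x0c->0x23 len=2 : 03 cd
query mem[0x07]=0xc5, mem[0x1f]=0x79, mem[0x0f]=0x88, mem[0x1e]=0x72, mem[0x06]=0x19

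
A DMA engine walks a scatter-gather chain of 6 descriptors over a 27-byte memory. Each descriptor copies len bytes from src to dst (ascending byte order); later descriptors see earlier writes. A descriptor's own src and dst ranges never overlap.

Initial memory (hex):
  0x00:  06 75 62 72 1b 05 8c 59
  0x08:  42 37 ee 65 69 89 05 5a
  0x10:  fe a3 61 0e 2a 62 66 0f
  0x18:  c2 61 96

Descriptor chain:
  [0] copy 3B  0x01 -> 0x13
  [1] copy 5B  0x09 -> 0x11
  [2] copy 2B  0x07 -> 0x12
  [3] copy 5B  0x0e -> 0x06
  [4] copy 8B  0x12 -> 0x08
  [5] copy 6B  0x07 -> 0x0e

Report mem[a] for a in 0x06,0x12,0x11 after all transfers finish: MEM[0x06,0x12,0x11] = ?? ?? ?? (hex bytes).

  after D0: wrote 3B at 0x13 = 756272
  after D1: wrote 5B at 0x11 = 37ee656989
  after D2: wrote 2B at 0x12 = 5942
  after D3: wrote 5B at 0x06 = 055afe3759
  after D4: wrote 8B at 0x08 = 59426989660fc261
  after D5: wrote 6B at 0x0e = 5a5942698966
query mem[0x06]=0x05, mem[0x12]=0x89, mem[0x11]=0x69

MEM[0x06,0x12,0x11] = 05 89 69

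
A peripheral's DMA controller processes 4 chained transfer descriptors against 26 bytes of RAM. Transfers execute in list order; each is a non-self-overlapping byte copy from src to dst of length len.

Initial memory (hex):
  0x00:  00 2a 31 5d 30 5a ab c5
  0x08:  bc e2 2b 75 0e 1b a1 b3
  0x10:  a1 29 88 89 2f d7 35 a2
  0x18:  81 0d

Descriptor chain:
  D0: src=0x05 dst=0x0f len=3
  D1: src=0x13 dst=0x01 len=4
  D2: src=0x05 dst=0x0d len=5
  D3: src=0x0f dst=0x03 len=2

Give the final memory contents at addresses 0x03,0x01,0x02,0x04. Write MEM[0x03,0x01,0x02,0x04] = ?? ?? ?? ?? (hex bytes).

  after D0: wrote 3B at 0x0f = 5aabc5
  after D1: wrote 4B at 0x01 = 892fd735
  after D2: wrote 5B at 0x0d = 5aabc5bce2
  after D3: wrote 2B at 0x03 = c5bc
query mem[0x03]=0xc5, mem[0x01]=0x89, mem[0x02]=0x2f, mem[0x04]=0xbc

MEM[0x03,0x01,0x02,0x04] = c5 89 2f bc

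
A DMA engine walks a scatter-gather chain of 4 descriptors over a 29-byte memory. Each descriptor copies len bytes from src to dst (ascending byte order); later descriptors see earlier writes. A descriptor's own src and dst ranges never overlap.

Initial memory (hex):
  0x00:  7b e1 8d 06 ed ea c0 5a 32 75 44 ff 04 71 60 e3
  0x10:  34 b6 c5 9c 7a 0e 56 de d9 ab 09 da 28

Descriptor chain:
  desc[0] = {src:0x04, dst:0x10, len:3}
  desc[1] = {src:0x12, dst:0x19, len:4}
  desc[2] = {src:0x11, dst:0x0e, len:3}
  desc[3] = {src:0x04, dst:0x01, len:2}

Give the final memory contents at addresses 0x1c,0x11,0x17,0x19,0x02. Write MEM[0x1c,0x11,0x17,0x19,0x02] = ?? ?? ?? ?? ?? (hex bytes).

MEM[0x1c,0x11,0x17,0x19,0x02] = 0e ea de c0 ea

#0 dst[0x10+3] := {0xed,0xea,0xc0}
#1 dst[0x19+4] := {0xc0,0x9c,0x7a,0x0e}
#2 dst[0x0e+3] := {0xea,0xc0,0x9c}
#3 dst[0x01+2] := {0xed,0xea}
query mem[0x1c]=0x0e, mem[0x11]=0xea, mem[0x17]=0xde, mem[0x19]=0xc0, mem[0x02]=0xea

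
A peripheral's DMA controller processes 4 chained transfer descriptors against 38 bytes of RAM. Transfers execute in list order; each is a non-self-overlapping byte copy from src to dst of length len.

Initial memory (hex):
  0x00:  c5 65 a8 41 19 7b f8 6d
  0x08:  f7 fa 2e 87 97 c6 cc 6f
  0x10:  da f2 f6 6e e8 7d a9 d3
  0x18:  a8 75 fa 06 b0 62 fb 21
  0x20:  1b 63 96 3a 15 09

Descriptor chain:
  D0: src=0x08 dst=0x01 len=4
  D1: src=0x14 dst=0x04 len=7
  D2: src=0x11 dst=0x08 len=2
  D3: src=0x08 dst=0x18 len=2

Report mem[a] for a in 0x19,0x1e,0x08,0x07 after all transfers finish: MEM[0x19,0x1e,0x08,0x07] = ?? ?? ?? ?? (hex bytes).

MEM[0x19,0x1e,0x08,0x07] = f6 fb f2 d3

#0 dst[0x01+4] := {0xf7,0xfa,0x2e,0x87}
#1 dst[0x04+7] := {0xe8,0x7d,0xa9,0xd3,0xa8,0x75,0xfa}
#2 dst[0x08+2] := {0xf2,0xf6}
#3 dst[0x18+2] := {0xf2,0xf6}
query mem[0x19]=0xf6, mem[0x1e]=0xfb, mem[0x08]=0xf2, mem[0x07]=0xd3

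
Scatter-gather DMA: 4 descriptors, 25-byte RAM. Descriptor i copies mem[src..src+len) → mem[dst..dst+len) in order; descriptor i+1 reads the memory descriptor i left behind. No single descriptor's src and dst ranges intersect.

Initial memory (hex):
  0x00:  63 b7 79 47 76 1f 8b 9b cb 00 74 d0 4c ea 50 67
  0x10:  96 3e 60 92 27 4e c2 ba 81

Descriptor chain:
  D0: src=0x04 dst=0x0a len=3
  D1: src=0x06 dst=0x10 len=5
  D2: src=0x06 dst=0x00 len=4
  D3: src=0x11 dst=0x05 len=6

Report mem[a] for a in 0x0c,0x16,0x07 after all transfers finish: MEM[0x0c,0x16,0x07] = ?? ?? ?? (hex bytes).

  after D0: wrote 3B at 0x0a = 761f8b
  after D1: wrote 5B at 0x10 = 8b9bcb0076
  after D2: wrote 4B at 0x00 = 8b9bcb00
  after D3: wrote 6B at 0x05 = 9bcb00764ec2
query mem[0x0c]=0x8b, mem[0x16]=0xc2, mem[0x07]=0x00

MEM[0x0c,0x16,0x07] = 8b c2 00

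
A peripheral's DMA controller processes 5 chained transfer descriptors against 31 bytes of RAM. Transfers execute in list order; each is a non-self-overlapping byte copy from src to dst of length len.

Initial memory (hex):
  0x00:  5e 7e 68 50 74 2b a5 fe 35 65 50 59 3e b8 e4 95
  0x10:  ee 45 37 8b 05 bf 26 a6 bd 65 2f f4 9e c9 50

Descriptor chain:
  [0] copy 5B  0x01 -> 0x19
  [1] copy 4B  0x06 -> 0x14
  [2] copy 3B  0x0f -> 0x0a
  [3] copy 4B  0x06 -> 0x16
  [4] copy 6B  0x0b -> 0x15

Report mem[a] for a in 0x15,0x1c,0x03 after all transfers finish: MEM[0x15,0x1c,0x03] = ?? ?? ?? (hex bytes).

  after D0: wrote 5B at 0x19 = 7e6850742b
  after D1: wrote 4B at 0x14 = a5fe3565
  after D2: wrote 3B at 0x0a = 95ee45
  after D3: wrote 4B at 0x16 = a5fe3565
  after D4: wrote 6B at 0x15 = ee45b8e495ee
query mem[0x15]=0xee, mem[0x1c]=0x74, mem[0x03]=0x50

MEM[0x15,0x1c,0x03] = ee 74 50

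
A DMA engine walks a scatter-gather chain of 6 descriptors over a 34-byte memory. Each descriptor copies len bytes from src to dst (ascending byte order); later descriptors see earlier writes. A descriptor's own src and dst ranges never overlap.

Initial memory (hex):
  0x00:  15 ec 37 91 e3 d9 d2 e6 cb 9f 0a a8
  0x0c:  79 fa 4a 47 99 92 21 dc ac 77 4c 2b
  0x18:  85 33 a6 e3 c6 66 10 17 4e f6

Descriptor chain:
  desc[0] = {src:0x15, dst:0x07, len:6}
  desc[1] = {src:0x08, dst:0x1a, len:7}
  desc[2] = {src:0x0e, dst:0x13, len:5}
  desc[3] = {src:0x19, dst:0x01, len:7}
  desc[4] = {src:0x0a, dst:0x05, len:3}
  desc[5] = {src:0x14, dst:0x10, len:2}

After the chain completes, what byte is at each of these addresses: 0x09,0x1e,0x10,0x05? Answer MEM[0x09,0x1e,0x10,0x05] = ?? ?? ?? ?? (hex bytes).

  after D0: wrote 6B at 0x07 = 774c2b8533a6
  after D1: wrote 7B at 0x1a = 4c2b8533a6fa4a
  after D2: wrote 5B at 0x13 = 4a47999221
  after D3: wrote 7B at 0x01 = 334c2b8533a6fa
  after D4: wrote 3B at 0x05 = 8533a6
  after D5: wrote 2B at 0x10 = 4799
query mem[0x09]=0x2b, mem[0x1e]=0xa6, mem[0x10]=0x47, mem[0x05]=0x85

MEM[0x09,0x1e,0x10,0x05] = 2b a6 47 85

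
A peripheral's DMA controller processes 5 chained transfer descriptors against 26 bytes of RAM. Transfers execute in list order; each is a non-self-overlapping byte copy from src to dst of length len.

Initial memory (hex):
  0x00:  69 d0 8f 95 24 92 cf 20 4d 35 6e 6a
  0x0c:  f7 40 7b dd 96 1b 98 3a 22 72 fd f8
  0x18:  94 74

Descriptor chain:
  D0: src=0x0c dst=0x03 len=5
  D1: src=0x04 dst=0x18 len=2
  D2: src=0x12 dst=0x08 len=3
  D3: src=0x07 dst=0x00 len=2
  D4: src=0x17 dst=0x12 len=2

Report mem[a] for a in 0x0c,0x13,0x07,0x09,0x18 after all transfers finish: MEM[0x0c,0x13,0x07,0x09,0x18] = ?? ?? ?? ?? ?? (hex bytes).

#0 dst[0x03+5] := {0xf7,0x40,0x7b,0xdd,0x96}
#1 dst[0x18+2] := {0x40,0x7b}
#2 dst[0x08+3] := {0x98,0x3a,0x22}
#3 dst[0x00+2] := {0x96,0x98}
#4 dst[0x12+2] := {0xf8,0x40}
query mem[0x0c]=0xf7, mem[0x13]=0x40, mem[0x07]=0x96, mem[0x09]=0x3a, mem[0x18]=0x40

MEM[0x0c,0x13,0x07,0x09,0x18] = f7 40 96 3a 40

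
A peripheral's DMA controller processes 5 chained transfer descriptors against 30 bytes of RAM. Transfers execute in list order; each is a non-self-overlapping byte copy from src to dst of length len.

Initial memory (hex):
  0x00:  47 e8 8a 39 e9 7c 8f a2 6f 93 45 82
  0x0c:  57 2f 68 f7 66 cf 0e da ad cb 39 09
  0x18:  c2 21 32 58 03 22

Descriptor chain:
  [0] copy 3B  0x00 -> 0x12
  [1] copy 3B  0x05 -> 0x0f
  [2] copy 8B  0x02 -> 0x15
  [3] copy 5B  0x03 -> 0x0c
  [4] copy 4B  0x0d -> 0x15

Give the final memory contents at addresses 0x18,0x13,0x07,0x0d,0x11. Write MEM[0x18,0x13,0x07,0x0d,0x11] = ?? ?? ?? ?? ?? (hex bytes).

#0 dst[0x12+3] := {0x47,0xe8,0x8a}
#1 dst[0x0f+3] := {0x7c,0x8f,0xa2}
#2 dst[0x15+8] := {0x8a,0x39,0xe9,0x7c,0x8f,0xa2,0x6f,0x93}
#3 dst[0x0c+5] := {0x39,0xe9,0x7c,0x8f,0xa2}
#4 dst[0x15+4] := {0xe9,0x7c,0x8f,0xa2}
query mem[0x18]=0xa2, mem[0x13]=0xe8, mem[0x07]=0xa2, mem[0x0d]=0xe9, mem[0x11]=0xa2

MEM[0x18,0x13,0x07,0x0d,0x11] = a2 e8 a2 e9 a2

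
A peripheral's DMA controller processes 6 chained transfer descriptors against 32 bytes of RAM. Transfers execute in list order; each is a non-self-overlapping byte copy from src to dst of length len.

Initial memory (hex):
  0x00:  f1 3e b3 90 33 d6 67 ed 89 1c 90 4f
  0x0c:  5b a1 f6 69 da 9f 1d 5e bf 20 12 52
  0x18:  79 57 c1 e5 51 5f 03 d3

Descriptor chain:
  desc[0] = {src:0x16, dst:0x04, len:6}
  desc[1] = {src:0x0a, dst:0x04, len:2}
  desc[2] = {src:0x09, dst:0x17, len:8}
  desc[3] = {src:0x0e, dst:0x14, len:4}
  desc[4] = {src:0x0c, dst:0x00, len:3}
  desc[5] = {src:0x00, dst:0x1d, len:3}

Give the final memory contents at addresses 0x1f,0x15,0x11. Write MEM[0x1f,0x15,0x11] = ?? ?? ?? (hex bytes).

MEM[0x1f,0x15,0x11] = f6 69 9f

  after D0: wrote 6B at 0x04 = 12527957c1e5
  after D1: wrote 2B at 0x04 = 904f
  after D2: wrote 8B at 0x17 = e5904f5ba1f669da
  after D3: wrote 4B at 0x14 = f669da9f
  after D4: wrote 3B at 0x00 = 5ba1f6
  after D5: wrote 3B at 0x1d = 5ba1f6
query mem[0x1f]=0xf6, mem[0x15]=0x69, mem[0x11]=0x9f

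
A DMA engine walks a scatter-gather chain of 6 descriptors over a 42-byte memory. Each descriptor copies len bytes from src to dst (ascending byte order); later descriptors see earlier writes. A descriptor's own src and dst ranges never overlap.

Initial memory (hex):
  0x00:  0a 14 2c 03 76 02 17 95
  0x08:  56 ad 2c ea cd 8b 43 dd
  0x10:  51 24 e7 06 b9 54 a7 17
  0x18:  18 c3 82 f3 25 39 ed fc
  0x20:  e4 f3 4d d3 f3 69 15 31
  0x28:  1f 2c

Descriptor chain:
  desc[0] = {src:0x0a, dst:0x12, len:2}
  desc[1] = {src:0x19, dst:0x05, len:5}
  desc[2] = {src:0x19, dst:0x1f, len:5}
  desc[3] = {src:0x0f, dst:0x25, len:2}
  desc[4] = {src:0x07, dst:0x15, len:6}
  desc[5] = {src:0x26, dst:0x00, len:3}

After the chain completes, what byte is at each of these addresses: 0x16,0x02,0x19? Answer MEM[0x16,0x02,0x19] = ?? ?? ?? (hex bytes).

  after D0: wrote 2B at 0x12 = 2cea
  after D1: wrote 5B at 0x05 = c382f32539
  after D2: wrote 5B at 0x1f = c382f32539
  after D3: wrote 2B at 0x25 = dd51
  after D4: wrote 6B at 0x15 = f325392ceacd
  after D5: wrote 3B at 0x00 = 51311f
query mem[0x16]=0x25, mem[0x02]=0x1f, mem[0x19]=0xea

MEM[0x16,0x02,0x19] = 25 1f ea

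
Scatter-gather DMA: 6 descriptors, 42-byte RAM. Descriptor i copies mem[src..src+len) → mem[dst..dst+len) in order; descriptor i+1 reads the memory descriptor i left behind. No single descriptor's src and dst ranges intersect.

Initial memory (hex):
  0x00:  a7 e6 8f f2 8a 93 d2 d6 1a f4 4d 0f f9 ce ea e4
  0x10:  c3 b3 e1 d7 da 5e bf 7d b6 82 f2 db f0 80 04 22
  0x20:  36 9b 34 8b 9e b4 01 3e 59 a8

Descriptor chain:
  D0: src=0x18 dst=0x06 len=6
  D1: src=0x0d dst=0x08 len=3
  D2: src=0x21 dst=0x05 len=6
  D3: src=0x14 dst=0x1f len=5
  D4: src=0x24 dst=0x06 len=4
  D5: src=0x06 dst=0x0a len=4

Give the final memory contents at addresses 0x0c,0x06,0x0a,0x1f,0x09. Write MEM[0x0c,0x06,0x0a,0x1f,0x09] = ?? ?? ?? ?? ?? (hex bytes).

D0: mem[0x06..0x0b] <- [b6 82 f2 db f0 80]
D1: mem[0x08..0x0a] <- [ce ea e4]
D2: mem[0x05..0x0a] <- [9b 34 8b 9e b4 01]
D3: mem[0x1f..0x23] <- [da 5e bf 7d b6]
D4: mem[0x06..0x09] <- [9e b4 01 3e]
D5: mem[0x0a..0x0d] <- [9e b4 01 3e]
query mem[0x0c]=0x01, mem[0x06]=0x9e, mem[0x0a]=0x9e, mem[0x1f]=0xda, mem[0x09]=0x3e

MEM[0x0c,0x06,0x0a,0x1f,0x09] = 01 9e 9e da 3e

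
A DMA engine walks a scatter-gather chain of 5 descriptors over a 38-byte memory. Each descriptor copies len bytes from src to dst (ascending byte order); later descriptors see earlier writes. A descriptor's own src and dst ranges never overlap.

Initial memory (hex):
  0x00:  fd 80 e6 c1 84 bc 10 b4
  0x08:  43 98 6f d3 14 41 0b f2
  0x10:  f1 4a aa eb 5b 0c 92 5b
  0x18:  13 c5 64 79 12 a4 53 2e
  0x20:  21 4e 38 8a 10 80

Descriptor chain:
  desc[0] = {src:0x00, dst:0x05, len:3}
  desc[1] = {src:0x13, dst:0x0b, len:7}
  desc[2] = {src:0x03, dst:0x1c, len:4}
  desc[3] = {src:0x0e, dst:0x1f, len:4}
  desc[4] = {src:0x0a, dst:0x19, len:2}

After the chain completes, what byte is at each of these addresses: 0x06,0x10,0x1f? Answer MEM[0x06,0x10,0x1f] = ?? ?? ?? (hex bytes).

#0 dst[0x05+3] := {0xfd,0x80,0xe6}
#1 dst[0x0b+7] := {0xeb,0x5b,0x0c,0x92,0x5b,0x13,0xc5}
#2 dst[0x1c+4] := {0xc1,0x84,0xfd,0x80}
#3 dst[0x1f+4] := {0x92,0x5b,0x13,0xc5}
#4 dst[0x19+2] := {0x6f,0xeb}
query mem[0x06]=0x80, mem[0x10]=0x13, mem[0x1f]=0x92

MEM[0x06,0x10,0x1f] = 80 13 92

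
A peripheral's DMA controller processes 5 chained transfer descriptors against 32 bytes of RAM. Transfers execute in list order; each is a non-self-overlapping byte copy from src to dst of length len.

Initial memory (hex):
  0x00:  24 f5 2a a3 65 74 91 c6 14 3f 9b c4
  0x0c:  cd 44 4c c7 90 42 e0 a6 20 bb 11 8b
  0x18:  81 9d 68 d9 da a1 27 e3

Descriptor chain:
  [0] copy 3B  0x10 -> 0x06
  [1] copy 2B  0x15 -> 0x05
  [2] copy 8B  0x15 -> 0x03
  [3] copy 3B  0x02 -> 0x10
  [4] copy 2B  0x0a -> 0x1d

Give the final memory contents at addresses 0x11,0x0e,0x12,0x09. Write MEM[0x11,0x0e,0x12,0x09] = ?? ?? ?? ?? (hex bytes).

D0: mem[0x06..0x08] <- [90 42 e0]
D1: mem[0x05..0x06] <- [bb 11]
D2: mem[0x03..0x0a] <- [bb 11 8b 81 9d 68 d9 da]
D3: mem[0x10..0x12] <- [2a bb 11]
D4: mem[0x1d..0x1e] <- [da c4]
query mem[0x11]=0xbb, mem[0x0e]=0x4c, mem[0x12]=0x11, mem[0x09]=0xd9

MEM[0x11,0x0e,0x12,0x09] = bb 4c 11 d9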